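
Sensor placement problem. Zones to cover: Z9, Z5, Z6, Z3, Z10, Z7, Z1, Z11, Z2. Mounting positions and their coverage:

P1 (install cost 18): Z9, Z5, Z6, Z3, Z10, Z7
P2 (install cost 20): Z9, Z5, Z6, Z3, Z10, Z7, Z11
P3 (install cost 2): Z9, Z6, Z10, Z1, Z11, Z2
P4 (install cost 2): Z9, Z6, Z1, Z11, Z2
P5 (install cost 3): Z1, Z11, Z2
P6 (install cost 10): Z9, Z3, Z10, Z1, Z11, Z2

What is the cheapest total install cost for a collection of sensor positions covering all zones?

20

P1, P3 cover every zone at install cost 18 + 2 = 20.
Any cover uses at least 2 sensor positions; among all covering selections none totals below 20.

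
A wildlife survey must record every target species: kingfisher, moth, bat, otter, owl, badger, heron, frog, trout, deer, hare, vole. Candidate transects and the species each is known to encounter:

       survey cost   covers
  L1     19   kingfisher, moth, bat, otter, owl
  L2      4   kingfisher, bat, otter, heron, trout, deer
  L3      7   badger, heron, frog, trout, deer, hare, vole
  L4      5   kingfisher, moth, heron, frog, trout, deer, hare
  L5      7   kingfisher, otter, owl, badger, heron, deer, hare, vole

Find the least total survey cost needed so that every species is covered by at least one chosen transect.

16

L2, L4, L5 cover every species at survey cost 4 + 5 + 7 = 16.
Any cover uses at least 2 transects; among all covering selections none totals below 16.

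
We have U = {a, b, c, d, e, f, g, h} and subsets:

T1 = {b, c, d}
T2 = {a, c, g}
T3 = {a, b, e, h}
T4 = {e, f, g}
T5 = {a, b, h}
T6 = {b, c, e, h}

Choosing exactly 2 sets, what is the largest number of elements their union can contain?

6

Choosing T1, T3 covers {a, b, c, d, e, h} — 6 elements.
No choice of 2 sets does better; here f, g are left uncovered.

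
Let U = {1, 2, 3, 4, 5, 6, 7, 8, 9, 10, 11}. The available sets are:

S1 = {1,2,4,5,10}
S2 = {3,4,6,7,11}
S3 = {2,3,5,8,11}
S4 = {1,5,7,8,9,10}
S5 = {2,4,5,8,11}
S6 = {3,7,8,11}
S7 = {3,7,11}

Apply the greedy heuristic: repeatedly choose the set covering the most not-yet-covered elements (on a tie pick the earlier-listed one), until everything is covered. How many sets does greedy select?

3

Pick 1: S4 covers 6 new elements (1, 5, 7, 8, 9, 10).
Pick 2: S2 covers 4 new elements (3, 4, 6, 11).
Pick 3: S1 covers 1 new elements (2).
Greedy uses 3 sets.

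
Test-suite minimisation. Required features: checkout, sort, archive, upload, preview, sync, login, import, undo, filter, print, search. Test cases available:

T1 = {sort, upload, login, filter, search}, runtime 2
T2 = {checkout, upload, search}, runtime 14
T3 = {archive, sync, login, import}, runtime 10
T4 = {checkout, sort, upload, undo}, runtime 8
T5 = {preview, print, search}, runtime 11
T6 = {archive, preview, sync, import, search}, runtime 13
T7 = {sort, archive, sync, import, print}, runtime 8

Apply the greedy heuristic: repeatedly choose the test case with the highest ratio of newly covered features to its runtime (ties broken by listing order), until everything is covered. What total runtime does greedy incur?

29

Pick 1: T1 adds 5 new (sort, upload, login, filter, search) at runtime 2 (ratio 5/2).
Pick 2: T7 adds 4 new (archive, sync, import, print) at runtime 8 (ratio 4/8).
Pick 3: T4 adds 2 new (checkout, undo) at runtime 8 (ratio 2/8).
Pick 4: T5 adds 1 new (preview) at runtime 11 (ratio 1/11).
Greedy total runtime: 2 + 8 + 8 + 11 = 29.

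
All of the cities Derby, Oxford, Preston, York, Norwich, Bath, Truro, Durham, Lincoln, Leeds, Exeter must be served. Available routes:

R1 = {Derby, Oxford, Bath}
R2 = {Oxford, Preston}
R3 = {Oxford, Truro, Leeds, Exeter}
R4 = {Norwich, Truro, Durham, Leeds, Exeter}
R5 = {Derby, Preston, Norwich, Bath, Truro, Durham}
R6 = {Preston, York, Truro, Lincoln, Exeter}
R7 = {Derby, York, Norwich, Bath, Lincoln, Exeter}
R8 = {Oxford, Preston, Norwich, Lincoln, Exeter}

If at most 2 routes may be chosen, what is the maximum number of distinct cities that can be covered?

Choosing R3, R5 covers {Derby, Oxford, Preston, Norwich, Bath, Truro, Durham, Leeds, Exeter} — 9 cities.
No choice of 2 routes does better; here York, Lincoln are left uncovered.

9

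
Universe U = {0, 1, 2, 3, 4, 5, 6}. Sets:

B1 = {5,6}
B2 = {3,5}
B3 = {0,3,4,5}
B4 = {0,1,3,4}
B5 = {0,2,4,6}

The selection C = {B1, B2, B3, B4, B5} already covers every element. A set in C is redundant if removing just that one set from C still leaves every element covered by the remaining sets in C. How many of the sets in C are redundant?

Drop B1: the rest still cover every element — redundant.
Drop B2: the rest still cover every element — redundant.
Drop B3: the rest still cover every element — redundant.
Drop B4: 1 uncovered — not redundant.
Drop B5: 2 uncovered — not redundant.
3 redundant: B1, B2, B3.

3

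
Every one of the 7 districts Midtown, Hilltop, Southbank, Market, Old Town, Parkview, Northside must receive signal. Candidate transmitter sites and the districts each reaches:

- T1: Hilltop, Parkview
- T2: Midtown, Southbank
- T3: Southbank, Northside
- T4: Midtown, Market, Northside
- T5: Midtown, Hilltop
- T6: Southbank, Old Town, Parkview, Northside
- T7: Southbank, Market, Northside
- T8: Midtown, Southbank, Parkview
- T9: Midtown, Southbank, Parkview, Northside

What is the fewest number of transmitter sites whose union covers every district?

T1, T4, T6 together cover {Midtown, Hilltop, Southbank, Market, Old Town, Parkview, Northside} — every district.
No 2 of the 9 transmitter sites cover everything (all 36 pairs fall short), so 3 is minimum.

3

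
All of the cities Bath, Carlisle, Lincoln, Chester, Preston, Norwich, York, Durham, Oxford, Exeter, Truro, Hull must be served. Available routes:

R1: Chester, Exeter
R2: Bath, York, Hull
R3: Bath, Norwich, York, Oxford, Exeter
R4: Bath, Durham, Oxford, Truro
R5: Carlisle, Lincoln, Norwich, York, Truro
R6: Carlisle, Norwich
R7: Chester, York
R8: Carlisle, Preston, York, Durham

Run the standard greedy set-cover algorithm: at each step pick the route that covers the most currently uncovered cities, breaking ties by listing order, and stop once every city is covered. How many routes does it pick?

Pick 1: R3 covers 5 new cities (Bath, Norwich, York, Oxford, Exeter).
Pick 2: R5 covers 3 new cities (Carlisle, Lincoln, Truro).
Pick 3: R8 covers 2 new cities (Preston, Durham).
Pick 4: R1 covers 1 new cities (Chester).
Pick 5: R2 covers 1 new cities (Hull).
Greedy uses 5 routes.

5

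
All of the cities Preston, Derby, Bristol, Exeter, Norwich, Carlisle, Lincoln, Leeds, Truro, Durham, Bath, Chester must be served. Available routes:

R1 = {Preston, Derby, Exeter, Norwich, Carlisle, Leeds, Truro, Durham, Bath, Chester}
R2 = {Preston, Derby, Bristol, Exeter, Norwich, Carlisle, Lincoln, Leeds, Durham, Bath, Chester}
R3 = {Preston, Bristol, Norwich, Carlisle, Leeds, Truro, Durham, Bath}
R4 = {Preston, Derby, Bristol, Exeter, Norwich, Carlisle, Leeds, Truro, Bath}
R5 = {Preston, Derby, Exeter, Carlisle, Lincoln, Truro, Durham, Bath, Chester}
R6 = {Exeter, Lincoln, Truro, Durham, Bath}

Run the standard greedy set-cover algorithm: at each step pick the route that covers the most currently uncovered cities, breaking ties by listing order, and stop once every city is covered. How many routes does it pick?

Pick 1: R2 covers 11 new cities (Preston, Derby, Bristol, Exeter, Norwich, Carlisle, Lincoln, Leeds, Durham, Bath, Chester).
Pick 2: R1 covers 1 new cities (Truro).
Greedy uses 2 routes.

2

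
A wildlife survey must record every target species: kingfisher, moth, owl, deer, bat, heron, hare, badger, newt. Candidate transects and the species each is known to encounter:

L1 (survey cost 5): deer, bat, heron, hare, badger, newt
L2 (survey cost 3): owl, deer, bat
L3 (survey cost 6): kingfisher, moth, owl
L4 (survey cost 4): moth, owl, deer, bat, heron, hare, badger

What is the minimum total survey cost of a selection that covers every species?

11

L1, L3 cover every species at survey cost 5 + 6 = 11.
Any cover uses at least 2 transects; among all covering selections none totals below 11.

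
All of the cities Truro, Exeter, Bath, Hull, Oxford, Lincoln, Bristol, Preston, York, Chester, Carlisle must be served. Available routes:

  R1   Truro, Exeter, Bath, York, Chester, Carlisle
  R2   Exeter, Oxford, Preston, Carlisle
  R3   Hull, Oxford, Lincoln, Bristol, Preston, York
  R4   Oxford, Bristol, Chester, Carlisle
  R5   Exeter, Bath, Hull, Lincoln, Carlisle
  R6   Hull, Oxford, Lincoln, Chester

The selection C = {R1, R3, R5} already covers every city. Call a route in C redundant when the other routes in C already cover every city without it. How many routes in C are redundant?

1

Drop R1: Truro, Chester uncovered — not redundant.
Drop R3: Oxford, Bristol, Preston uncovered — not redundant.
Drop R5: the rest still cover every city — redundant.
1 redundant: R5.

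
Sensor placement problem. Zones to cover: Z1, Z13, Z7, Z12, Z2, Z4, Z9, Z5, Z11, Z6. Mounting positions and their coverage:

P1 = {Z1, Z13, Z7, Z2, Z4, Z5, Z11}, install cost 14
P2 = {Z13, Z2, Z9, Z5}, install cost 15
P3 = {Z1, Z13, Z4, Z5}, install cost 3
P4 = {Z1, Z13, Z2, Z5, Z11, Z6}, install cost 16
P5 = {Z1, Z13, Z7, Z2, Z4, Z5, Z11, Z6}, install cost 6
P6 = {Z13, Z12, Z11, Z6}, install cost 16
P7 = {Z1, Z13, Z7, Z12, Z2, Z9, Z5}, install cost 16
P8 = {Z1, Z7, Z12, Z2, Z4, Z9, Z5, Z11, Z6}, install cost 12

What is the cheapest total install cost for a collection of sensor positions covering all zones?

15

P3, P8 cover every zone at install cost 3 + 12 = 15.
Any cover uses at least 2 sensor positions; among all covering selections none totals below 15.
Greedy by coverage-per-install cost would pick P3, P5, P8 for 21 — worse than the optimum 15.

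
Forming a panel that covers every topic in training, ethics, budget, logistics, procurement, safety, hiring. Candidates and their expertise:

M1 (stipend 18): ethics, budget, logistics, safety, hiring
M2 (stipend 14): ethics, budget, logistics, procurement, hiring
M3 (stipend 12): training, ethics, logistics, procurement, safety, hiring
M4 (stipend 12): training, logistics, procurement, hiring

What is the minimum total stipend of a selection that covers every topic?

26

M2, M3 cover every topic at stipend 14 + 12 = 26.
Any cover uses at least 2 members; among all covering selections none totals below 26.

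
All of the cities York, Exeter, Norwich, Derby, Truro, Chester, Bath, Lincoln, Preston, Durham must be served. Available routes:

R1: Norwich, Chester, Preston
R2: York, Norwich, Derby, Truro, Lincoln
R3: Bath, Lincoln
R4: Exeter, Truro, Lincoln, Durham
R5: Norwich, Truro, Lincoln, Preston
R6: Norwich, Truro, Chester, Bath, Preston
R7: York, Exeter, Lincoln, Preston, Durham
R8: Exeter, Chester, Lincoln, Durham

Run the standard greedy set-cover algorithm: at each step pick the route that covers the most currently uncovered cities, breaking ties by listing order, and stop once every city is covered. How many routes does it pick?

Pick 1: R2 covers 5 new cities (York, Norwich, Derby, Truro, Lincoln).
Pick 2: R6 covers 3 new cities (Chester, Bath, Preston).
Pick 3: R4 covers 2 new cities (Exeter, Durham).
Greedy uses 3 routes.

3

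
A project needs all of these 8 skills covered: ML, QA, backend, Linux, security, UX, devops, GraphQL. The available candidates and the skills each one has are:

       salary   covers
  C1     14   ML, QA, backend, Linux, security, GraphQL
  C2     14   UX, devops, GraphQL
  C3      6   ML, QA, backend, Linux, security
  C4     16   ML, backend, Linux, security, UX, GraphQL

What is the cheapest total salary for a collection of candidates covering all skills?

20

C2, C3 cover every skill at salary 14 + 6 = 20.
Any cover uses at least 2 candidates; among all covering selections none totals below 20.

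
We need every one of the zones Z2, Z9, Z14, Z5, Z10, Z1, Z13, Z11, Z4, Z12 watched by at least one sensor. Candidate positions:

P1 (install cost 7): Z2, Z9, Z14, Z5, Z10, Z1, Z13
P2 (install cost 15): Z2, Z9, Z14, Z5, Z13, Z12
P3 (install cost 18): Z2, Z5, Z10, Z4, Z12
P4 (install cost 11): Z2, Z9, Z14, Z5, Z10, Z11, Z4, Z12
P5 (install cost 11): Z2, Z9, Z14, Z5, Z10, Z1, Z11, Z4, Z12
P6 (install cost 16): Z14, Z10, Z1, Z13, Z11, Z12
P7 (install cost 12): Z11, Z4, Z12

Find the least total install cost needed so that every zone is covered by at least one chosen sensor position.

18

P1, P4 cover every zone at install cost 7 + 11 = 18.
Any cover uses at least 2 sensor positions; among all covering selections none totals below 18.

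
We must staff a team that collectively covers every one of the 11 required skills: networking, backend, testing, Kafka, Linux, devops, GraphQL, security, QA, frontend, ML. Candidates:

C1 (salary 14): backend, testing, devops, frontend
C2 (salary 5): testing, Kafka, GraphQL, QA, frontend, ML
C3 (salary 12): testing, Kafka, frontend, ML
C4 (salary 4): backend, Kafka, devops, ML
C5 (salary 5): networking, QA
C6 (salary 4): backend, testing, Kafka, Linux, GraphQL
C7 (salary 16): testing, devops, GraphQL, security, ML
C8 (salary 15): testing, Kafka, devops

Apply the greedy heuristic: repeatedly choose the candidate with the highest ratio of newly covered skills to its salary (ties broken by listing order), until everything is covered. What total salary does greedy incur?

34

Pick 1: C6 adds 5 new (backend, testing, Kafka, Linux, GraphQL) at salary 4 (ratio 5/4).
Pick 2: C2 adds 3 new (QA, frontend, ML) at salary 5 (ratio 3/5).
Pick 3: C4 adds 1 new (devops) at salary 4 (ratio 1/4).
Pick 4: C5 adds 1 new (networking) at salary 5 (ratio 1/5).
Pick 5: C7 adds 1 new (security) at salary 16 (ratio 1/16).
Greedy total salary: 4 + 5 + 4 + 5 + 16 = 34. (The true optimum is 30, so greedy overshoots here.)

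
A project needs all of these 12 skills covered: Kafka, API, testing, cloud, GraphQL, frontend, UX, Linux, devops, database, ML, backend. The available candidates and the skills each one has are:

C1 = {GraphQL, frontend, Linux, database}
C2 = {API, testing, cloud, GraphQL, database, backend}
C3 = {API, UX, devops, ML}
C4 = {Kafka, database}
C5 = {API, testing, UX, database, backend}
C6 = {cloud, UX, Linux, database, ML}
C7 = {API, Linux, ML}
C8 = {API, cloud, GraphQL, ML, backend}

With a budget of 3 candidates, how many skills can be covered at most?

11

Choosing C1, C2, C3 covers {API, testing, cloud, GraphQL, frontend, UX, Linux, devops, database, ML, backend} — 11 skills.
No choice of 3 candidates does better; here Kafka is left uncovered.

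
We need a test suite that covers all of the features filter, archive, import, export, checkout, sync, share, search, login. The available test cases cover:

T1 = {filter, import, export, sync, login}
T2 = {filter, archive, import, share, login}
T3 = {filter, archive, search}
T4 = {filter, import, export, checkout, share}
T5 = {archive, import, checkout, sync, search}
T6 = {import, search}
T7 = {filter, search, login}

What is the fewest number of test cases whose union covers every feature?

3

T1, T2, T5 together cover {filter, archive, import, export, checkout, sync, share, search, login} — every feature.
No 2 of the 7 test cases cover everything (all 21 pairs fall short), so 3 is minimum.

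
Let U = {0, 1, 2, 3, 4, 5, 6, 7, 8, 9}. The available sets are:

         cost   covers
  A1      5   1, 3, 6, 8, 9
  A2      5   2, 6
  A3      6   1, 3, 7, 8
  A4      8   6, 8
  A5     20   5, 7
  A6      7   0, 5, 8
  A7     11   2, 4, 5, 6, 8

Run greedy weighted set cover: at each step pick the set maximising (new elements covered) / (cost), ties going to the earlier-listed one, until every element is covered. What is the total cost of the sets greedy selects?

34

Pick 1: A1 adds 5 new (1, 3, 6, 8, 9) at cost 5 (ratio 5/5).
Pick 2: A6 adds 2 new (0, 5) at cost 7 (ratio 2/7).
Pick 3: A2 adds 1 new (2) at cost 5 (ratio 1/5).
Pick 4: A3 adds 1 new (7) at cost 6 (ratio 1/6).
Pick 5: A7 adds 1 new (4) at cost 11 (ratio 1/11).
Greedy total cost: 5 + 7 + 5 + 6 + 11 = 34. (The true optimum is 29, so greedy overshoots here.)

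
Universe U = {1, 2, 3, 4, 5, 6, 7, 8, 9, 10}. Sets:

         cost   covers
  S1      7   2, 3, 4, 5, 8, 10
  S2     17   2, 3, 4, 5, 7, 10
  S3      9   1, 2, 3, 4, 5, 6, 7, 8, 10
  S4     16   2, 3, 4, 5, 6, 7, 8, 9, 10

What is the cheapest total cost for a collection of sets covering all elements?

25

S3, S4 cover every element at cost 9 + 16 = 25.
Any cover uses at least 2 sets; among all covering selections none totals below 25.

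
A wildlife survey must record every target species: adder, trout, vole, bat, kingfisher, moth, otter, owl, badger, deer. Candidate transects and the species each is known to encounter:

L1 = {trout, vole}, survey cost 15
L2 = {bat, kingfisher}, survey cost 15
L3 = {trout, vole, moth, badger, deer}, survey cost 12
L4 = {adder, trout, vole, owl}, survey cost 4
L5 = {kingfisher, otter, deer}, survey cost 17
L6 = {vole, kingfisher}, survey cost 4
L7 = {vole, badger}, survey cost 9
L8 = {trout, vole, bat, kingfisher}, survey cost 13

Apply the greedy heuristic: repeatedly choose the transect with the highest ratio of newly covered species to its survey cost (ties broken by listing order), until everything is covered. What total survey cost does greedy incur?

50

Pick 1: L4 adds 4 new (adder, trout, vole, owl) at survey cost 4 (ratio 4/4).
Pick 2: L3 adds 3 new (moth, badger, deer) at survey cost 12 (ratio 3/12).
Pick 3: L6 adds 1 new (kingfisher) at survey cost 4 (ratio 1/4).
Pick 4: L8 adds 1 new (bat) at survey cost 13 (ratio 1/13).
Pick 5: L5 adds 1 new (otter) at survey cost 17 (ratio 1/17).
Greedy total survey cost: 4 + 12 + 4 + 13 + 17 = 50. (The true optimum is 46, so greedy overshoots here.)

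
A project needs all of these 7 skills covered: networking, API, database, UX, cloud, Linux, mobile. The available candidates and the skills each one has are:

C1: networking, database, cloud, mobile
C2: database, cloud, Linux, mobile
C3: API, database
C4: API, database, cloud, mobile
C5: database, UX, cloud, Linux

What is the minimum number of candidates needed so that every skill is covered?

3

C1, C3, C5 together cover {networking, API, database, UX, cloud, Linux, mobile} — every skill.
No 2 of the 5 candidates cover everything (all 10 pairs fall short), so 3 is minimum.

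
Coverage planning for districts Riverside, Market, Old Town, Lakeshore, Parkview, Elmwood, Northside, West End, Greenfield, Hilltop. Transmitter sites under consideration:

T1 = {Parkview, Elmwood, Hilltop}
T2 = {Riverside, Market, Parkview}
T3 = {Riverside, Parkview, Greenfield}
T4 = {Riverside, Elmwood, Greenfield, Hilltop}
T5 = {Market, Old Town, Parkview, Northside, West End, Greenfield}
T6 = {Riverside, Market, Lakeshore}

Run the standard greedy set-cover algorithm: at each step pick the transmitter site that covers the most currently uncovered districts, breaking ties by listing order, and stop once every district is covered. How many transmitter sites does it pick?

3

Pick 1: T5 covers 6 new districts (Market, Old Town, Parkview, Northside, West End, Greenfield).
Pick 2: T4 covers 3 new districts (Riverside, Elmwood, Hilltop).
Pick 3: T6 covers 1 new districts (Lakeshore).
Greedy uses 3 transmitter sites.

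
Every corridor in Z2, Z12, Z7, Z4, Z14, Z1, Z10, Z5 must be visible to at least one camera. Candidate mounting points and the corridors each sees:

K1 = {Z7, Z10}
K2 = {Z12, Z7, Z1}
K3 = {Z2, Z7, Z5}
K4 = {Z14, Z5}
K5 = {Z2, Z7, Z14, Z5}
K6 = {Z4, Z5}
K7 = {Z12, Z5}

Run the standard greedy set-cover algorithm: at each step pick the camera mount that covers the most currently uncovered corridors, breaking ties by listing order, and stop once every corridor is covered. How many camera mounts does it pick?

Pick 1: K5 covers 4 new corridors (Z2, Z7, Z14, Z5).
Pick 2: K2 covers 2 new corridors (Z12, Z1).
Pick 3: K1 covers 1 new corridors (Z10).
Pick 4: K6 covers 1 new corridors (Z4).
Greedy uses 4 camera mounts.

4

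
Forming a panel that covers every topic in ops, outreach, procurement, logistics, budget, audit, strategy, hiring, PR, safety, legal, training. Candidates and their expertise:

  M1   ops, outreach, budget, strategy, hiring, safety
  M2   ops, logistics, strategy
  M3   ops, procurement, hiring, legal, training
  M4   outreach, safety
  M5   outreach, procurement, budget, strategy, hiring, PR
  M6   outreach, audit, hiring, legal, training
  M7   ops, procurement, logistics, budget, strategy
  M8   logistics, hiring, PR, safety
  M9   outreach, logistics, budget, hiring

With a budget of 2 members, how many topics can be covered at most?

10

Choosing M6, M7 covers {ops, outreach, procurement, logistics, budget, audit, strategy, hiring, legal, training} — 10 topics.
No choice of 2 members does better; here PR, safety are left uncovered.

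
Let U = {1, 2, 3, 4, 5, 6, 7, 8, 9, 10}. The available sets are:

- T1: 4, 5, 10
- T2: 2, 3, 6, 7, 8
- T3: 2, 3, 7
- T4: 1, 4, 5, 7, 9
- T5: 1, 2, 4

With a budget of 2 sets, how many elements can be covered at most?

9

Choosing T2, T4 covers {1, 2, 3, 4, 5, 6, 7, 8, 9} — 9 elements.
No choice of 2 sets does better; here 10 is left uncovered.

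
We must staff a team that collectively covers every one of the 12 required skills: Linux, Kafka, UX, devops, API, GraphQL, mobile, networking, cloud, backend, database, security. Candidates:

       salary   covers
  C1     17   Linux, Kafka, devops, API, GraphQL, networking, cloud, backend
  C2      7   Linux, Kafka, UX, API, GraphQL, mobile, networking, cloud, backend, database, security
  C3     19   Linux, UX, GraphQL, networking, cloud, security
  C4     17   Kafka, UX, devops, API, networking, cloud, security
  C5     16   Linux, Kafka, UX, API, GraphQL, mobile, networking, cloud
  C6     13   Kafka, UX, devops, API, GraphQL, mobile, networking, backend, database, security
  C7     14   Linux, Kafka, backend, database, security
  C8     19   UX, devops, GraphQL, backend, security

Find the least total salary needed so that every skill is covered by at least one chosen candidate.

20

C2, C6 cover every skill at salary 7 + 13 = 20.
Any cover uses at least 2 candidates; among all covering selections none totals below 20.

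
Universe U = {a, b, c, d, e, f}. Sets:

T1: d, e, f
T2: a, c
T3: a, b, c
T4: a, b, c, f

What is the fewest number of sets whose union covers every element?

T1, T3 together cover {a, b, c, d, e, f} — every element.
No single set contains all 6 elements, so 2 is optimal.

2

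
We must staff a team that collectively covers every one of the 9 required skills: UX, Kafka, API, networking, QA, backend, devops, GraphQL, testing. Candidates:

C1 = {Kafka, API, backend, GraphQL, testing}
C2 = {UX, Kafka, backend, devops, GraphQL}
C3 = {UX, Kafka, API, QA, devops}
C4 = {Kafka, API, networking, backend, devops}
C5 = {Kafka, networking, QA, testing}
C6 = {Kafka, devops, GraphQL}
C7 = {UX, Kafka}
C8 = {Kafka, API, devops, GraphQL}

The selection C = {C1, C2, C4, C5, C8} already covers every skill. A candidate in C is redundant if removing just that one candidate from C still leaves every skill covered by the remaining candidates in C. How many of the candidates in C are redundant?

Drop C1: the rest still cover every skill — redundant.
Drop C2: UX uncovered — not redundant.
Drop C4: the rest still cover every skill — redundant.
Drop C5: QA uncovered — not redundant.
Drop C8: the rest still cover every skill — redundant.
3 redundant: C1, C4, C8.

3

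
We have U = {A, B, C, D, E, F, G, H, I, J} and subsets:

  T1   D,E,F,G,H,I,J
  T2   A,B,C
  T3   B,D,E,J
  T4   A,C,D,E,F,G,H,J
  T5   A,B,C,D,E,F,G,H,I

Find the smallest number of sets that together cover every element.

2

T1, T2 together cover {A, B, C, D, E, F, G, H, I, J} — every element.
No single set contains all 10 elements, so 2 is optimal.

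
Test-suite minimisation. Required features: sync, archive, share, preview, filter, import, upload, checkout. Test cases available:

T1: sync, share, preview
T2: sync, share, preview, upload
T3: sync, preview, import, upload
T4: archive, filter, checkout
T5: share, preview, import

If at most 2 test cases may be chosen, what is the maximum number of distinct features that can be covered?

Choosing T2, T4 covers {sync, archive, share, preview, filter, upload, checkout} — 7 features.
No choice of 2 test cases does better; here import is left uncovered.

7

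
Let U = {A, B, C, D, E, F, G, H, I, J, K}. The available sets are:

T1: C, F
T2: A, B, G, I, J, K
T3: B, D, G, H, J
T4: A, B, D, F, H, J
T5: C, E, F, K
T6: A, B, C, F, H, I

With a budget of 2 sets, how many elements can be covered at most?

Choosing T2, T4 covers {A, B, D, F, G, H, I, J, K} — 9 elements.
No choice of 2 sets does better; here C, E are left uncovered.

9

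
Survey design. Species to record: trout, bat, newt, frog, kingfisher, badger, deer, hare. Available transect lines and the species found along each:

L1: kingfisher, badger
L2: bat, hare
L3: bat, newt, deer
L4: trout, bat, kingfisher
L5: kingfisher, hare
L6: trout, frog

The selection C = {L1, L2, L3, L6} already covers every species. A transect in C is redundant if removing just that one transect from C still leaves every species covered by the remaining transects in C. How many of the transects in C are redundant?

Drop L1: kingfisher, badger uncovered — not redundant.
Drop L2: hare uncovered — not redundant.
Drop L3: newt, deer uncovered — not redundant.
Drop L6: trout, frog uncovered — not redundant.
None of the transects in C is redundant.

0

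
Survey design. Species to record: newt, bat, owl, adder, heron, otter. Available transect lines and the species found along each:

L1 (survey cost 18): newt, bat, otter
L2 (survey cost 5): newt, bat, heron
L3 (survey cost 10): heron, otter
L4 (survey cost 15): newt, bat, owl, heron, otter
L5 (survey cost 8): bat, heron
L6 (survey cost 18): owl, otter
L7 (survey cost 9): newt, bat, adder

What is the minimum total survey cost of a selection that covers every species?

L4, L7 cover every species at survey cost 15 + 9 = 24.
Any cover uses at least 2 transects; among all covering selections none totals below 24.

24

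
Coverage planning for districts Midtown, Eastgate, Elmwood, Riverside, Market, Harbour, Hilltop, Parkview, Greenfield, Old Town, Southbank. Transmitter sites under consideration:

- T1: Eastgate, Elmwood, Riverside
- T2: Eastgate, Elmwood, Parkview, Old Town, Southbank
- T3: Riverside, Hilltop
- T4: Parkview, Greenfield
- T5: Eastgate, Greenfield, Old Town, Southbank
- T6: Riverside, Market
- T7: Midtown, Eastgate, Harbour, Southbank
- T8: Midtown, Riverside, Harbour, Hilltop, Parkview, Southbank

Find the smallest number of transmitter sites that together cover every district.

4

T1, T5, T6, T8 together cover {Midtown, Eastgate, Elmwood, Riverside, Market, Harbour, Hilltop, Parkview, Greenfield, Old Town, Southbank} — every district.
No 3 of the 8 transmitter sites cover everything (all 56 triples fall short), so 4 is minimum.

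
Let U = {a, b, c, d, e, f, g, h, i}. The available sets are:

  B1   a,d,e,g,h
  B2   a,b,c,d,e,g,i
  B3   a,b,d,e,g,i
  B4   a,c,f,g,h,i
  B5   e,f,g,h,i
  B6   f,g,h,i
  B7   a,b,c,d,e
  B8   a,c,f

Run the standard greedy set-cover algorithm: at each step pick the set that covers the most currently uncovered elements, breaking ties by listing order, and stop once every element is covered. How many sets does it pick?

2

Pick 1: B2 covers 7 new elements (a, b, c, d, e, g, i).
Pick 2: B4 covers 2 new elements (f, h).
Greedy uses 2 sets.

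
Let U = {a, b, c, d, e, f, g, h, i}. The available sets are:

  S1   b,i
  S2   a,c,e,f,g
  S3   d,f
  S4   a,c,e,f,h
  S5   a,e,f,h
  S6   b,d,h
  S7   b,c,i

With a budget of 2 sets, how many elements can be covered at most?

Choosing S2, S6 covers {a, b, c, d, e, f, g, h} — 8 elements.
No choice of 2 sets does better; here i is left uncovered.

8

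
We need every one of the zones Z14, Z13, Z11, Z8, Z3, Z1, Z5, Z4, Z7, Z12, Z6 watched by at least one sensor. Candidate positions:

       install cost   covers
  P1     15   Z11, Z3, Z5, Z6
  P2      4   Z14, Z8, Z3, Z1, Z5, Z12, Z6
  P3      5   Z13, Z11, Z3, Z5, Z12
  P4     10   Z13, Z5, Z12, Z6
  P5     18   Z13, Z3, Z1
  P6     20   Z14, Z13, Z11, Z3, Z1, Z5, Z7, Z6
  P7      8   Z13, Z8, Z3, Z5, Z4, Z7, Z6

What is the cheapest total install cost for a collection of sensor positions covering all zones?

17

P2, P3, P7 cover every zone at install cost 4 + 5 + 8 = 17.
Any cover uses at least 3 sensor positions; among all covering selections none totals below 17.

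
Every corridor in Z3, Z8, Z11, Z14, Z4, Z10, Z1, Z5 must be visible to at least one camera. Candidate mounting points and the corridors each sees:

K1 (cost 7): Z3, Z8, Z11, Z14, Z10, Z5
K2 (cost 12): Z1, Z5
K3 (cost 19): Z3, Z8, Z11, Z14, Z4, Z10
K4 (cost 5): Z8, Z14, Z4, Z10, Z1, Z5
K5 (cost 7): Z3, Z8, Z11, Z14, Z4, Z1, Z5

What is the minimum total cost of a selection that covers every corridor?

K1, K4 cover every corridor at cost 7 + 5 = 12.
Any cover uses at least 2 camera mounts; among all covering selections none totals below 12.

12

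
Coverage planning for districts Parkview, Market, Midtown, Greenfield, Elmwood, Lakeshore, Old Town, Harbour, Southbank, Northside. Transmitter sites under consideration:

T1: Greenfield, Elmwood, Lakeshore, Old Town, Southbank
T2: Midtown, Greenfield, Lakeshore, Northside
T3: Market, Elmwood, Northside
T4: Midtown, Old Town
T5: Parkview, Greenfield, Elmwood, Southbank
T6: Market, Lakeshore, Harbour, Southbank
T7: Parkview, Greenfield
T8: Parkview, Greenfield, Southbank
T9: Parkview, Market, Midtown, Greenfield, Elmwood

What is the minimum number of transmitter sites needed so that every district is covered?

T1, T2, T5, T6 together cover {Parkview, Market, Midtown, Greenfield, Elmwood, Lakeshore, Old Town, Harbour, Southbank, Northside} — every district.
No 3 of the 9 transmitter sites cover everything (all 84 triples fall short), so 4 is minimum.

4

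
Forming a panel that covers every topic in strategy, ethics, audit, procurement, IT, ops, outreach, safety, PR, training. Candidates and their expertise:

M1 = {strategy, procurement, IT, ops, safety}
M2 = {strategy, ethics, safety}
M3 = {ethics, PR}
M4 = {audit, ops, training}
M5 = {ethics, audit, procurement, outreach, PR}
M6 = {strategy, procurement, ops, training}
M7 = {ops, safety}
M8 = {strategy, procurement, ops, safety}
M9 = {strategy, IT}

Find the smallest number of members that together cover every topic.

3

M1, M4, M5 together cover {strategy, ethics, audit, procurement, IT, ops, outreach, safety, PR, training} — every topic.
No 2 of the 9 members cover everything (all 36 pairs fall short), so 3 is minimum.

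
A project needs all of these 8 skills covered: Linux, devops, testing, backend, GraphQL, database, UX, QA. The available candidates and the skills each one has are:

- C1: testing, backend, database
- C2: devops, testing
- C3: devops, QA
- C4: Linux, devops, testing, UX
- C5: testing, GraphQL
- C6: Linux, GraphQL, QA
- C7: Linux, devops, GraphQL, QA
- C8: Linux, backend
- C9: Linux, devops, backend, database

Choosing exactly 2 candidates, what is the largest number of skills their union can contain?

7

Choosing C1, C7 covers {Linux, devops, testing, backend, GraphQL, database, QA} — 7 skills.
No choice of 2 candidates does better; here UX is left uncovered.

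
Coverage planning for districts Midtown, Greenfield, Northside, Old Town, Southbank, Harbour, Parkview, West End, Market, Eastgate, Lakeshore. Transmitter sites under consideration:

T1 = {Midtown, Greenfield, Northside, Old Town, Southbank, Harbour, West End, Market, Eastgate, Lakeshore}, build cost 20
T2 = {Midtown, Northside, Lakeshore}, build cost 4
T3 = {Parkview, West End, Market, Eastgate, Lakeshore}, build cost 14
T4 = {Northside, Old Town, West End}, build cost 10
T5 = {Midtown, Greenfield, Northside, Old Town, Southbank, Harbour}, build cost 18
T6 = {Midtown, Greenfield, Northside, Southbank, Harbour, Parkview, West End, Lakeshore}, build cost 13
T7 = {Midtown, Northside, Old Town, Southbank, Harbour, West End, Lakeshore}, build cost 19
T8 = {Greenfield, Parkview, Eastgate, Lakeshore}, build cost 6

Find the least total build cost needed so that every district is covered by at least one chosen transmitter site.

T1, T8 cover every district at build cost 20 + 6 = 26.
Any cover uses at least 2 transmitter sites; among all covering selections none totals below 26.
Greedy by coverage-per-build cost would pick T2, T8, T1 for 30 — worse than the optimum 26.

26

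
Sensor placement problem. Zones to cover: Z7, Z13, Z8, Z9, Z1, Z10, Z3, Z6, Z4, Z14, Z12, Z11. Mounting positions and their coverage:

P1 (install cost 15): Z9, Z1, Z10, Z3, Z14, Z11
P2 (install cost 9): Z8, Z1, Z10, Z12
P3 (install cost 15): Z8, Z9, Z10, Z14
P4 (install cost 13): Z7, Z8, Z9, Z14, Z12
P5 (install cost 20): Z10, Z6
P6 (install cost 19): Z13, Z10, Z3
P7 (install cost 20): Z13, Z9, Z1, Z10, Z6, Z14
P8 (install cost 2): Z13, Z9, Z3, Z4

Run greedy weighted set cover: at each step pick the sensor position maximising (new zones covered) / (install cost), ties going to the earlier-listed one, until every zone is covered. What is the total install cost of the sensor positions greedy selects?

59

Pick 1: P8 adds 4 new (Z13, Z9, Z3, Z4) at install cost 2 (ratio 4/2).
Pick 2: P2 adds 4 new (Z8, Z1, Z10, Z12) at install cost 9 (ratio 4/9).
Pick 3: P4 adds 2 new (Z7, Z14) at install cost 13 (ratio 2/13).
Pick 4: P1 adds 1 new (Z11) at install cost 15 (ratio 1/15).
Pick 5: P5 adds 1 new (Z6) at install cost 20 (ratio 1/20).
Greedy total install cost: 2 + 9 + 13 + 15 + 20 = 59. (The true optimum is 50, so greedy overshoots here.)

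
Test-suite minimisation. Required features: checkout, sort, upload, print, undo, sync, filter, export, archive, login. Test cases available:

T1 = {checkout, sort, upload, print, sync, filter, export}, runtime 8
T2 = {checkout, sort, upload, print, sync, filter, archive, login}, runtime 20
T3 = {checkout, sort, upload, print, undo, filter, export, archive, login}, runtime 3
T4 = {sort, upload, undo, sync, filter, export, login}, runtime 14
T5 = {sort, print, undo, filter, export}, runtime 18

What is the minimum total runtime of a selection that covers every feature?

11

T1, T3 cover every feature at runtime 8 + 3 = 11.
Any cover uses at least 2 test cases; among all covering selections none totals below 11.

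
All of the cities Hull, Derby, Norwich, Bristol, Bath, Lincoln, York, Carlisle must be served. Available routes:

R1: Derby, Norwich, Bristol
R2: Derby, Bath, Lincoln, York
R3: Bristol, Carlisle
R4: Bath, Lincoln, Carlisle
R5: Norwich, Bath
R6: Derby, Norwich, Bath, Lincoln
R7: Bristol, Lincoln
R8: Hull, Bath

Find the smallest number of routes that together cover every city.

4

R1, R2, R3, R8 together cover {Hull, Derby, Norwich, Bristol, Bath, Lincoln, York, Carlisle} — every city.
No 3 of the 8 routes cover everything (all 56 triples fall short), so 4 is minimum.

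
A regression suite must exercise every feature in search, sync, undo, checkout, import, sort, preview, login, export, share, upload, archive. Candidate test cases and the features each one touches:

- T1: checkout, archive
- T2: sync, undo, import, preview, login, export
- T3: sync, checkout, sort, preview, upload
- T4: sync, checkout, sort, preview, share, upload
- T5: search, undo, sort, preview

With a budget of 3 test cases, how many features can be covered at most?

Choosing T1, T2, T4 covers {sync, undo, checkout, import, sort, preview, login, export, share, upload, archive} — 11 features.
No choice of 3 test cases does better; here search is left uncovered.

11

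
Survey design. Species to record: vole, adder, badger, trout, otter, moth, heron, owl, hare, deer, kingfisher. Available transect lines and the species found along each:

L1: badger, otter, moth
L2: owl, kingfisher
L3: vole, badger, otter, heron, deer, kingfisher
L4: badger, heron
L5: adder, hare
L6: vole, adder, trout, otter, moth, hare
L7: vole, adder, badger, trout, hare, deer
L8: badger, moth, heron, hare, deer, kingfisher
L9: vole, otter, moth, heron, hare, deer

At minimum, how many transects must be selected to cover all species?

3

L2, L3, L6 together cover {vole, adder, badger, trout, otter, moth, heron, owl, hare, deer, kingfisher} — every species.
No 2 of the 9 transects cover everything (all 36 pairs fall short), so 3 is minimum.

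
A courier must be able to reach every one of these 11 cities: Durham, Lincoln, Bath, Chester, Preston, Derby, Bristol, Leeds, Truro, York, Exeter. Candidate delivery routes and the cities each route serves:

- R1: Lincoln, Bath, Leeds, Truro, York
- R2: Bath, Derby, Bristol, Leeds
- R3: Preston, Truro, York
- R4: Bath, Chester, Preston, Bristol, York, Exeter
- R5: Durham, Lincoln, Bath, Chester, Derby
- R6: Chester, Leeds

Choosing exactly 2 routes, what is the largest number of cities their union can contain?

Choosing R1, R4 covers {Lincoln, Bath, Chester, Preston, Bristol, Leeds, Truro, York, Exeter} — 9 cities.
No choice of 2 routes does better; here Durham, Derby are left uncovered.

9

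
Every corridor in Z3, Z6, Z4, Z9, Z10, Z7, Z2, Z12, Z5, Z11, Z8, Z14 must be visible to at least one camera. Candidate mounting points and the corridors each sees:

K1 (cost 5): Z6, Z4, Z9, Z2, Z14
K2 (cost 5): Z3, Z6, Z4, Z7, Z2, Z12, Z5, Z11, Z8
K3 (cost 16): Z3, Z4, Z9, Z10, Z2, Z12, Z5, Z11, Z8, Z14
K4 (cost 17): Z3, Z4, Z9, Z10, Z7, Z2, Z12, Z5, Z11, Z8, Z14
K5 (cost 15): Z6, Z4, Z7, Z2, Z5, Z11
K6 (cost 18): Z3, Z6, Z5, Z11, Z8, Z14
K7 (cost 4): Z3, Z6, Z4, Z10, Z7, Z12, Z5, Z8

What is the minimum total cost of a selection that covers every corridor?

K1, K2, K7 cover every corridor at cost 5 + 5 + 4 = 14.
Any cover uses at least 2 camera mounts; among all covering selections none totals below 14.

14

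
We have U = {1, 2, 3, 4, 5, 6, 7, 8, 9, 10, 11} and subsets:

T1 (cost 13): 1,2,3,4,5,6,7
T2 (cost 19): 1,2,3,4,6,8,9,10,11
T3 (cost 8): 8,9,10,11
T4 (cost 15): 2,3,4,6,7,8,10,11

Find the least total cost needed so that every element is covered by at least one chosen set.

T1, T3 cover every element at cost 13 + 8 = 21.
Any cover uses at least 2 sets; among all covering selections none totals below 21.

21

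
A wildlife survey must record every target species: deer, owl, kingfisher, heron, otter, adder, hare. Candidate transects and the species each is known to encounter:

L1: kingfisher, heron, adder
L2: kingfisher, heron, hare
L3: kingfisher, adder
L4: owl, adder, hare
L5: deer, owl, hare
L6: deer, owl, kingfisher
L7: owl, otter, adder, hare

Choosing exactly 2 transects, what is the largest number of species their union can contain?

6

Choosing L1, L5 covers {deer, owl, kingfisher, heron, adder, hare} — 6 species.
No choice of 2 transects does better; here otter is left uncovered.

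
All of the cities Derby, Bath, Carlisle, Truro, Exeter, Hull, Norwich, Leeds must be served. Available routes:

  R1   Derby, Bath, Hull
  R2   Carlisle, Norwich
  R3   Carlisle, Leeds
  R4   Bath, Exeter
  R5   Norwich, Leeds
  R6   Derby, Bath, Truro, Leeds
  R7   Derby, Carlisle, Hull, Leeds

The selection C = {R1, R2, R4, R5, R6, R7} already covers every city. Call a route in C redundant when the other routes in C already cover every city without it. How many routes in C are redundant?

4

Drop R1: the rest still cover every city — redundant.
Drop R2: the rest still cover every city — redundant.
Drop R4: Exeter uncovered — not redundant.
Drop R5: the rest still cover every city — redundant.
Drop R6: Truro uncovered — not redundant.
Drop R7: the rest still cover every city — redundant.
4 redundant: R1, R2, R5, R7.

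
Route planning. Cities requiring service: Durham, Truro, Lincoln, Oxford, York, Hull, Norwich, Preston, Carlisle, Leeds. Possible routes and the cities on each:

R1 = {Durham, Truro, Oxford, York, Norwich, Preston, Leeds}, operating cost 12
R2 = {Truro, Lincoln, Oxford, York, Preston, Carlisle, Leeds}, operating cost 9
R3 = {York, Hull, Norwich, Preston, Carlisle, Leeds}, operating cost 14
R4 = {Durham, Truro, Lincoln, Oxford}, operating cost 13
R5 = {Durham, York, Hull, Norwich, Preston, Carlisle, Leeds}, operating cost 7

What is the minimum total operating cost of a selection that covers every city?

R2, R5 cover every city at operating cost 9 + 7 = 16.
Any cover uses at least 2 routes; among all covering selections none totals below 16.

16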